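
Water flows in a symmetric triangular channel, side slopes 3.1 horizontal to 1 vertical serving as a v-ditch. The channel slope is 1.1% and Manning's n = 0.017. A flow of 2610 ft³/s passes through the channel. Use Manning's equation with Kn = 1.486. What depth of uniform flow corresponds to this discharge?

Manning's equation rearranged: A R^(2/3) = nQ / (1.486·√S) = 0.017 × 2610 / (1.486 × √0.011) = 284.7.
At y = 7.96 ft: A R^(2/3) = 477.3 — too large.
At y = 5.6 ft: A R^(2/3) = 186.9 — too small.
At y = 6.56 ft: A R^(2/3) = 284.9 — close enough.

y_n = 6.56 ft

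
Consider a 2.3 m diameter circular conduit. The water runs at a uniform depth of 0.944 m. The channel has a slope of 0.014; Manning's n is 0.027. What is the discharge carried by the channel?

Q = 4.45 m³/s

For a circular section of diameter D = 2.3 m at depth y = 0.944 m, the central angle is θ = 2 arccos(1 − 2y/D) = 2.781 rad. Then A = (D²/8)(θ − sin θ) = 1.606 m² and P = Dθ/2 = 3.199 m.
Hydraulic radius R = A/P = 1.606/3.199 = 0.5021 m.
Manning's equation: Q = (1/n) A R^(2/3) S^(1/2) = (1/0.027) × 1.606 × 0.5021^(2/3) × 0.014^(1/2) = 4.45 m³/s.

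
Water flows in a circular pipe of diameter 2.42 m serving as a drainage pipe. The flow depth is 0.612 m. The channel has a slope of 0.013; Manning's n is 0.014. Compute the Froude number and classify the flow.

supercritical

For a circular section of diameter D = 2.42 m at depth y = 0.612 m, the central angle is θ = 2 arccos(1 − 2y/D) = 2.108 rad. Then A = (D²/8)(θ − sin θ) = 0.9139 m² and P = Dθ/2 = 2.55 m.
Hydraulic radius R = A/P = 0.9139/2.55 = 0.3584 m.
V = (1/n) R^(2/3) √S = (1/0.014) × 0.3584^(2/3) × √0.013 = 4.109 m/s. Hydraulic depth D_h = A/T = 0.9139/2.104 = 0.4344 m.
Froude number Fr = V/√(g·D_h) = 4.109/√(9.81×0.4344) = 1.99, which is greater than 1, so the flow is supercritical.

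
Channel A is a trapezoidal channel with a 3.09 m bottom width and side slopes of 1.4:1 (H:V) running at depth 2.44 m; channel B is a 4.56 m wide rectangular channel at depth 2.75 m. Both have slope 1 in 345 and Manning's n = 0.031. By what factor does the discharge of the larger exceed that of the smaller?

Channel A: With bottom width b = 3.09 m and side slope z = 1.4: A = (b + zy)y = (3.09 + 1.4×2.44)×2.44 = 15.87 m²; P = b + 2y√(1+z²) = 3.09 + 2×2.44×1.72 = 11.49 m. Hydraulic radius R = A/P = 15.87/11.49 = 1.382 m. Q_A = (1/0.031)·15.87·1.382^(2/3)·√0.002899 = 34.21 m³/s.
Channel B: Flow area A = b·y = 4.56 × 2.75 = 12.54 m². Wetted perimeter P = b + 2y = 4.56 + 2×2.75 = 10.06 m. Hydraulic radius R = A/P = 12.54/10.06 = 1.247 m. Q_B = (1/0.031)·12.54·1.247^(2/3)·√0.002899 = 25.22 m³/s.
The larger discharge is 34.21 m³/s and the smaller is 25.22 m³/s; the ratio is 1.36.

1.36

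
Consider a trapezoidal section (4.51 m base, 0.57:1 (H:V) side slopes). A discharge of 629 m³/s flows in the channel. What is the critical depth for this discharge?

y_c = 8.79 m

At critical depth, Q² T / (g A³) = 1, i.e. A³/T = Q²/g = 629²/9.81 = 40330.
Trying y = 7.24 m: A³/T = 19160 — low.
Trying y = 11 m: A³/T = 97790 — high.
Trying y = 8.79 m: A³/T = 40330 — close enough.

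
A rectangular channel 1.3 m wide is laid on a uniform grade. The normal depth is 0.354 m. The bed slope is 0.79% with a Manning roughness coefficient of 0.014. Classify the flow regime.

Flow area A = b·y = 1.3 × 0.354 = 0.4602 m². Wetted perimeter P = b + 2y = 1.3 + 2×0.354 = 2.008 m.
Hydraulic radius R = A/P = 0.4602/2.008 = 0.2292 m.
V = (1/n) R^(2/3) √S = (1/0.014) × 0.2292^(2/3) × √0.0079 = 2.378 m/s. Hydraulic depth D_h = A/T = 0.4602/1.3 = 0.354 m.
Froude number Fr = V/√(g·D_h) = 2.378/√(9.81×0.354) = 1.28, which is greater than 1, so the flow is supercritical.

supercritical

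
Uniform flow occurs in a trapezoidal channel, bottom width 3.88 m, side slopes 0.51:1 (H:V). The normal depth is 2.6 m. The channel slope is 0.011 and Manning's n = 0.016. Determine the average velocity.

With bottom width b = 3.88 m and side slope z = 0.51: A = (b + zy)y = (3.88 + 0.51×2.6)×2.6 = 13.54 m²; P = b + 2y√(1+z²) = 3.88 + 2×2.6×1.123 = 9.717 m.
Hydraulic radius R = A/P = 13.54/9.717 = 1.393 m.
From Manning's equation, V = (1/n) R^(2/3) S^(1/2) = (1/0.016) × 1.393^(2/3) × 0.011^(1/2) = 8.18 m/s.

V = 8.18 m/s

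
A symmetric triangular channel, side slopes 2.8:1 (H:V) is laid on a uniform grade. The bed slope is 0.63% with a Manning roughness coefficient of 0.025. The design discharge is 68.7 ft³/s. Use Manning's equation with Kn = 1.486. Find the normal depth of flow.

y_n = 2.24 ft

Manning's equation rearranged: A R^(2/3) = nQ / (1.486·√S) = 0.025 × 68.7 / (1.486 × √0.0063) = 14.56.
Try y = 2.6 ft: A R^(2/3) = 21.66 — too large.
Try y = 1.94 ft: A R^(2/3) = 9.921 — too small.
Try y = 2.24 ft: A R^(2/3) = 14.56 — close enough.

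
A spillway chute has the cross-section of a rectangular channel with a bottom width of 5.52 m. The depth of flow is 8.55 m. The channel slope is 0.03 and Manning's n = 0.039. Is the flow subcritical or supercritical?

subcritical

Flow area A = b·y = 5.52 × 8.55 = 47.2 m². Wetted perimeter P = b + 2y = 5.52 + 2×8.55 = 22.62 m.
Hydraulic radius R = A/P = 47.2/22.62 = 2.086 m.
V = (1/n) R^(2/3) √S = (1/0.039) × 2.086^(2/3) × √0.03 = 7.252 m/s. Hydraulic depth D_h = A/T = 47.2/5.52 = 8.55 m.
Froude number Fr = V/√(g·D_h) = 7.252/√(9.81×8.55) = 0.792, which is less than 1, so the flow is subcritical.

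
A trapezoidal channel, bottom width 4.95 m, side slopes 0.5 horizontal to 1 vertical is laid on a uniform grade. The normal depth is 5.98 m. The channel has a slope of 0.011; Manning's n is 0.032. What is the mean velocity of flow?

With bottom width b = 4.95 m and side slope z = 0.5: A = (b + zy)y = (4.95 + 0.5×5.98)×5.98 = 47.48 m²; P = b + 2y√(1+z²) = 4.95 + 2×5.98×1.118 = 18.32 m.
Hydraulic radius R = A/P = 47.48/18.32 = 2.592 m.
From Manning's equation, V = (1/n) R^(2/3) S^(1/2) = (1/0.032) × 2.592^(2/3) × 0.011^(1/2) = 6.18 m/s.

V = 6.18 m/s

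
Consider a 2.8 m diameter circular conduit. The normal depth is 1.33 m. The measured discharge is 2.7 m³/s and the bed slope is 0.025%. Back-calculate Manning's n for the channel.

For a circular section of diameter D = 2.8 m at depth y = 1.33 m, the central angle is θ = 2 arccos(1 − 2y/D) = 3.042 rad. Then A = (D²/8)(θ − sin θ) = 2.883 m² and P = Dθ/2 = 4.258 m.
Hydraulic radius R = A/P = 2.883/4.258 = 0.677 m.
Rearranging Manning's equation: n = (1/Q) A R^(2/3) S^(1/2) = (1/2.7) × 2.883 × 0.677^(2/3) × √0.00025 = 0.013.

n = 0.013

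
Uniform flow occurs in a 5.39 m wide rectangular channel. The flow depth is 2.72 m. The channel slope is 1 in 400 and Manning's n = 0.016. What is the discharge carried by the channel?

Q = 56.1 m³/s

Flow area A = b·y = 5.39 × 2.72 = 14.66 m². Wetted perimeter P = b + 2y = 5.39 + 2×2.72 = 10.83 m.
Hydraulic radius R = A/P = 14.66/10.83 = 1.354 m.
Manning's equation: Q = (1/n) A R^(2/3) S^(1/2) = (1/0.016) × 14.66 × 1.354^(2/3) × 0.0025^(1/2) = 56.1 m³/s.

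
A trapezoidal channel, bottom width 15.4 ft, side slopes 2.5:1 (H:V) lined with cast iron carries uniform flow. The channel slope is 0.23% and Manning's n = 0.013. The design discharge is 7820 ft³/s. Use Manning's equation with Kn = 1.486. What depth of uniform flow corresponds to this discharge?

Manning's equation rearranged: A R^(2/3) = nQ / (1.486·√S) = 0.013 × 7820 / (1.486 × √0.0023) = 1426.
Trying y = 11.5 ft: A R^(2/3) = 1780 — too large.
Trying y = 7.15 ft: A R^(2/3) = 640.2 — too small.
Trying y = 10.4 ft: A R^(2/3) = 1426 — ≈ 1426.

y_n = 10.4 ft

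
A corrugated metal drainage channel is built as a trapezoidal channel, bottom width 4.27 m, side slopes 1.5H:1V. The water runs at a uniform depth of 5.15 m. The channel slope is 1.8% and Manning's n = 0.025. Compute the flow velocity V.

With bottom width b = 4.27 m and side slope z = 1.5: A = (b + zy)y = (4.27 + 1.5×5.15)×5.15 = 61.77 m²; P = b + 2y√(1+z²) = 4.27 + 2×5.15×1.803 = 22.84 m.
Hydraulic radius R = A/P = 61.77/22.84 = 2.705 m.
From Manning's equation, V = (1/n) R^(2/3) S^(1/2) = (1/0.025) × 2.705^(2/3) × 0.018^(1/2) = 10.4 m/s.

V = 10.4 m/s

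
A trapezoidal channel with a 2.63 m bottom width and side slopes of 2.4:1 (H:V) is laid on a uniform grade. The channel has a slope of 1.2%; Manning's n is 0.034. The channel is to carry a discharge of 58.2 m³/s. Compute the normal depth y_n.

Manning's equation rearranged: A R^(2/3) = nQ / (1·√S) = 0.034 × 58.2 / (√0.012) = 18.06.
Trying y = 1.58 m: A R^(2/3) = 9.706 — too small.
Trying y = 2.43 m: A R^(2/3) = 25.08 — too large.
Trying y = 2.1 m: A R^(2/3) = 18.07 — close enough.

y_n = 2.1 m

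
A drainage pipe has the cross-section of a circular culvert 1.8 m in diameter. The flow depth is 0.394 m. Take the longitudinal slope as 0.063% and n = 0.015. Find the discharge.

For a circular section of diameter D = 1.8 m at depth y = 0.394 m, the central angle is θ = 2 arccos(1 − 2y/D) = 1.947 rad. Then A = (D²/8)(θ − sin θ) = 0.4121 m² and P = Dθ/2 = 1.753 m.
Hydraulic radius R = A/P = 0.4121/1.753 = 0.2351 m.
Manning's equation: Q = (1/n) A R^(2/3) S^(1/2) = (1/0.015) × 0.4121 × 0.2351^(2/3) × 0.00063^(1/2) = 0.263 m³/s.

Q = 0.263 m³/s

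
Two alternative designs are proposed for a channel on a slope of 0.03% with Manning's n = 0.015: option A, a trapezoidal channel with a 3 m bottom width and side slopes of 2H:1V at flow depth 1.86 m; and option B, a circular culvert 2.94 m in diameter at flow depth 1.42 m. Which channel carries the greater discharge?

Channel A: With bottom width b = 3 m and side slope z = 2: A = (b + zy)y = (3 + 2×1.86)×1.86 = 12.5 m²; P = b + 2y√(1+z²) = 3 + 2×1.86×2.236 = 11.32 m. Hydraulic radius R = A/P = 12.5/11.32 = 1.104 m. Q_A = (1/0.015)·12.5·1.104^(2/3)·√0.0003 = 15.42 m³/s.
Channel B: For a circular section of diameter D = 2.94 m at depth y = 1.42 m, the central angle is θ = 2 arccos(1 − 2y/D) = 3.074 rad. Then A = (D²/8)(θ − sin θ) = 3.247 m² and P = Dθ/2 = 4.518 m. Hydraulic radius R = A/P = 3.247/4.518 = 0.7187 m. Q_B = (1/0.015)·3.247·0.7187^(2/3)·√0.0003 = 3.009 m³/s.
Q_A = 15.42 m³/s vs Q_B = 3.009 m³/s, so channel A carries more.

channel A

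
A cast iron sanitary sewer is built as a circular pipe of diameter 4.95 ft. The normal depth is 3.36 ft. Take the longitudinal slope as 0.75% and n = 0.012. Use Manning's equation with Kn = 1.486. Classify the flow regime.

supercritical

For a circular section of diameter D = 4.95 ft at depth y = 3.36 ft, the central angle is θ = 2 arccos(1 − 2y/D) = 3.873 rad. Then A = (D²/8)(θ − sin θ) = 13.91 ft² and P = Dθ/2 = 9.586 ft.
Hydraulic radius R = A/P = 13.91/9.586 = 1.451 ft.
V = (1.486/n) R^(2/3) √S = (1.486/0.012) × 1.451^(2/3) × √0.0075 = 13.74 ft/s. Hydraulic depth D_h = A/T = 13.91/4.623 = 3.009 ft.
Froude number Fr = V/√(g·D_h) = 13.74/√(32.2×3.009) = 1.4, which is greater than 1, so the flow is supercritical.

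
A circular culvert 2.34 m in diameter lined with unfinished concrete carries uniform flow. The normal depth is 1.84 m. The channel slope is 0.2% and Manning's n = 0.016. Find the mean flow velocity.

V = 2.23 m/s

For a circular section of diameter D = 2.34 m at depth y = 1.84 m, the central angle is θ = 2 arccos(1 − 2y/D) = 4.361 rad. Then A = (D²/8)(θ − sin θ) = 3.628 m² and P = Dθ/2 = 5.102 m.
Hydraulic radius R = A/P = 3.628/5.102 = 0.7109 m.
From Manning's equation, V = (1/n) R^(2/3) S^(1/2) = (1/0.016) × 0.7109^(2/3) × 0.002^(1/2) = 2.23 m/s.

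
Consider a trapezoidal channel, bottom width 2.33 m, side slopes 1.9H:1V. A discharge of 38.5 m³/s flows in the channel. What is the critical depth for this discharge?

y_c = 1.9 m

At critical depth, Q² T / (g A³) = 1, i.e. A³/T = Q²/g = 38.5²/9.81 = 151.1.
Trying y = 2.14 m: A³/T = 245.1 — too large.
Trying y = 1.35 m: A³/T = 38.68 — too small.
Trying y = 1.9 m: A³/T = 150.5 — close enough.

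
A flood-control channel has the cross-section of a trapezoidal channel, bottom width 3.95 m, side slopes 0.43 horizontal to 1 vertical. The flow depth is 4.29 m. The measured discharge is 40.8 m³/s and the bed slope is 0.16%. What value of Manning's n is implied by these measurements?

n = 0.037

With bottom width b = 3.95 m and side slope z = 0.43: A = (b + zy)y = (3.95 + 0.43×4.29)×4.29 = 24.86 m²; P = b + 2y√(1+z²) = 3.95 + 2×4.29×1.089 = 13.29 m.
Hydraulic radius R = A/P = 24.86/13.29 = 1.871 m.
Rearranging Manning's equation: n = (1/Q) A R^(2/3) S^(1/2) = (1/40.8) × 24.86 × 1.871^(2/3) × √0.0016 = 0.037.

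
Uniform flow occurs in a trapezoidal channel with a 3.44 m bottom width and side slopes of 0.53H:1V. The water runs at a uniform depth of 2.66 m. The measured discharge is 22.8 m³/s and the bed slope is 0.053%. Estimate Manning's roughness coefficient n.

n = 0.016

With bottom width b = 3.44 m and side slope z = 0.53: A = (b + zy)y = (3.44 + 0.53×2.66)×2.66 = 12.9 m²; P = b + 2y√(1+z²) = 3.44 + 2×2.66×1.132 = 9.461 m.
Hydraulic radius R = A/P = 12.9/9.461 = 1.364 m.
Rearranging Manning's equation: n = (1/Q) A R^(2/3) S^(1/2) = (1/22.8) × 12.9 × 1.364^(2/3) × √0.00053 = 0.016.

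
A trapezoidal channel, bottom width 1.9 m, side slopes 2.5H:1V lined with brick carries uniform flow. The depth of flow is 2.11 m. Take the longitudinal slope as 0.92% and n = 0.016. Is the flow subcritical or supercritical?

supercritical

With bottom width b = 1.9 m and side slope z = 2.5: A = (b + zy)y = (1.9 + 2.5×2.11)×2.11 = 15.14 m²; P = b + 2y√(1+z²) = 1.9 + 2×2.11×2.693 = 13.26 m.
Hydraulic radius R = A/P = 15.14/13.26 = 1.141 m.
V = (1/n) R^(2/3) √S = (1/0.016) × 1.141^(2/3) × √0.0092 = 6.548 m/s. Hydraulic depth D_h = A/T = 15.14/12.45 = 1.216 m.
Froude number Fr = V/√(g·D_h) = 6.548/√(9.81×1.216) = 1.9, which is greater than 1, so the flow is supercritical.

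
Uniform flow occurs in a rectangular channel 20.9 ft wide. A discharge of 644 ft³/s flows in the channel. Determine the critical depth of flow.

For a rectangular channel, critical depth y_c = (q²/g)^(1/3) where q = Q/b = 644/20.9 = 30.81 ft²/s.
So y_c = (30.81²/32.2)^(1/3) = 3.09 ft.

y_c = 3.09 ft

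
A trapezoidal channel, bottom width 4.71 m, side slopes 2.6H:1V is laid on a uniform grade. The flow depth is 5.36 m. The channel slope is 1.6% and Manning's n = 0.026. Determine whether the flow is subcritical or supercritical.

With bottom width b = 4.71 m and side slope z = 2.6: A = (b + zy)y = (4.71 + 2.6×5.36)×5.36 = 99.94 m²; P = b + 2y√(1+z²) = 4.71 + 2×5.36×2.786 = 34.57 m.
Hydraulic radius R = A/P = 99.94/34.57 = 2.891 m.
V = (1/n) R^(2/3) √S = (1/0.026) × 2.891^(2/3) × √0.016 = 9.873 m/s. Hydraulic depth D_h = A/T = 99.94/32.58 = 3.067 m.
Froude number Fr = V/√(g·D_h) = 9.873/√(9.81×3.067) = 1.8, which is greater than 1, so the flow is supercritical.

supercritical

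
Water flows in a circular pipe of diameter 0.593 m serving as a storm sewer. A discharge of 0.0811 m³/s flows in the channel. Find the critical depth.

At critical depth, Q² T / (g A³) = 1, i.e. A³/T = Q²/g = 0.0811²/9.81 = 0.0006705.
Try y = 0.201 m: A³/T = 0.0009986 — high.
Try y = 0.181 m: A³/T = 0.0006658 — close enough.

y_c = 0.181 m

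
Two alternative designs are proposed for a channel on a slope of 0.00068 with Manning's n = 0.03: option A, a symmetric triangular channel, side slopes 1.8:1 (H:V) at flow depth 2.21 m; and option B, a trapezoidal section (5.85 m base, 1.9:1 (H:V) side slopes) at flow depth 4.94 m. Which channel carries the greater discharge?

Channel A: For a triangular section with side slope z = 1.8: A = zy² = 1.8×2.21² = 8.791 m²; P = 2y√(1+z²) = 2×2.21×2.059 = 9.101 m. Hydraulic radius R = A/P = 8.791/9.101 = 0.9659 m. Q_A = (1/0.03)·8.791·0.9659^(2/3)·√0.00068 = 7.467 m³/s.
Channel B: With bottom width b = 5.85 m and side slope z = 1.9: A = (b + zy)y = (5.85 + 1.9×4.94)×4.94 = 75.27 m²; P = b + 2y√(1+z²) = 5.85 + 2×4.94×2.147 = 27.06 m. Hydraulic radius R = A/P = 75.27/27.06 = 2.781 m. Q_B = (1/0.03)·75.27·2.781^(2/3)·√0.00068 = 129.4 m³/s.
Q_A = 7.467 m³/s vs Q_B = 129.4 m³/s, so channel B carries more.

channel B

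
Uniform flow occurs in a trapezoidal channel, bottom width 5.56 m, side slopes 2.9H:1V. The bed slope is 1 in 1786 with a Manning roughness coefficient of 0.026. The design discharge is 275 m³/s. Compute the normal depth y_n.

Manning's equation rearranged: A R^(2/3) = nQ / (1·√S) = 0.026 × 275 / (√0.0005599) = 302.2.
At y = 5.1 m: A R^(2/3) = 207 — low.
At y = 7.19 m: A R^(2/3) = 464.3 — high.
At y = 6 m: A R^(2/3) = 302.3 — close enough.

y_n = 6 m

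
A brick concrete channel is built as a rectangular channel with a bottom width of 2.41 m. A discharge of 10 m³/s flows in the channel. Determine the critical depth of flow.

y_c = 1.21 m

For a rectangular channel, critical depth y_c = (q²/g)^(1/3) where q = Q/b = 10/2.41 = 4.149 m²/s.
So y_c = (4.149²/9.81)^(1/3) = 1.21 m.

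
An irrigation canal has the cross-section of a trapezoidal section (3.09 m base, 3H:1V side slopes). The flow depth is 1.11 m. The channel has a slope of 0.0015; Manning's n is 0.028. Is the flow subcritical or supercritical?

subcritical

With bottom width b = 3.09 m and side slope z = 3: A = (b + zy)y = (3.09 + 3×1.11)×1.11 = 7.126 m²; P = b + 2y√(1+z²) = 3.09 + 2×1.11×3.162 = 10.11 m.
Hydraulic radius R = A/P = 7.126/10.11 = 0.7048 m.
V = (1/n) R^(2/3) √S = (1/0.028) × 0.7048^(2/3) × √0.0015 = 1.096 m/s. Hydraulic depth D_h = A/T = 7.126/9.75 = 0.7309 m.
Froude number Fr = V/√(g·D_h) = 1.096/√(9.81×0.7309) = 0.409, which is less than 1, so the flow is subcritical.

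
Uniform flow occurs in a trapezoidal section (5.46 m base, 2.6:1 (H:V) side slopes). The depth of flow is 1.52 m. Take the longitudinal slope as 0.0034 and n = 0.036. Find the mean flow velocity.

V = 1.65 m/s

With bottom width b = 5.46 m and side slope z = 2.6: A = (b + zy)y = (5.46 + 2.6×1.52)×1.52 = 14.31 m²; P = b + 2y√(1+z²) = 5.46 + 2×1.52×2.786 = 13.93 m.
Hydraulic radius R = A/P = 14.31/13.93 = 1.027 m.
From Manning's equation, V = (1/n) R^(2/3) S^(1/2) = (1/0.036) × 1.027^(2/3) × 0.0034^(1/2) = 1.65 m/s.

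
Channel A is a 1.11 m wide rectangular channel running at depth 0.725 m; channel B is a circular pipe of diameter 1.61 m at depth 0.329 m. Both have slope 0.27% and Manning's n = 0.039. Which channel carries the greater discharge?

Channel A: Flow area A = b·y = 1.11 × 0.725 = 0.8048 m². Wetted perimeter P = b + 2y = 1.11 + 2×0.725 = 2.56 m. Hydraulic radius R = A/P = 0.8048/2.56 = 0.3144 m. Q_A = (1/0.039)·0.8048·0.3144^(2/3)·√0.0027 = 0.4957 m³/s.
Channel B: For a circular section of diameter D = 1.61 m at depth y = 0.329 m, the central angle is θ = 2 arccos(1 − 2y/D) = 1.876 rad. Then A = (D²/8)(θ − sin θ) = 0.2989 m² and P = Dθ/2 = 1.51 m. Hydraulic radius R = A/P = 0.2989/1.51 = 0.1979 m. Q_B = (1/0.039)·0.2989·0.1979^(2/3)·√0.0027 = 0.1352 m³/s.
Q_A = 0.4957 m³/s vs Q_B = 0.1352 m³/s, so channel A carries more.

channel A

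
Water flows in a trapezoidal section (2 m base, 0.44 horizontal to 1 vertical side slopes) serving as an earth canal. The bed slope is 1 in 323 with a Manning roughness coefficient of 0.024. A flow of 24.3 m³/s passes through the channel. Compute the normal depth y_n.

Manning's equation rearranged: A R^(2/3) = nQ / (1·√S) = 0.024 × 24.3 / (√0.003096) = 10.48.
At y = 2.54 m: A R^(2/3) = 8.174 — short.
At y = 2.92 m: A R^(2/3) = 10.49 — matches.

y_n = 2.92 m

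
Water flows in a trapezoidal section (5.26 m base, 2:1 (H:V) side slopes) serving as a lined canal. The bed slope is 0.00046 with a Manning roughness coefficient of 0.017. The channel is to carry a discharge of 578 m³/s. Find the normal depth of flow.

y_n = 8.15 m

Manning's equation rearranged: A R^(2/3) = nQ / (1·√S) = 0.017 × 578 / (√0.00046) = 458.1.
Trying y = 5.73 m: A R^(2/3) = 203.8 — too small.
Trying y = 10.2 m: A R^(2/3) = 780 — too large.
Trying y = 8.15 m: A R^(2/3) = 458.4 — close enough.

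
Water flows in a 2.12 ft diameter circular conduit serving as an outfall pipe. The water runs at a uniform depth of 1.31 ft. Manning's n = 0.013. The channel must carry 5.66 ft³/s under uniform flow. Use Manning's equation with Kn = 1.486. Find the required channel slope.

S = 0.00093

For a circular section of diameter D = 2.12 ft at depth y = 1.31 ft, the central angle is θ = 2 arccos(1 − 2y/D) = 3.618 rad. Then A = (D²/8)(θ − sin θ) = 2.29 ft² and P = Dθ/2 = 3.835 ft.
Hydraulic radius R = A/P = 2.29/3.835 = 0.5972 ft.
From Manning's equation, S = [nQ / (1.486 A R^(2/3))]² = [0.013 × 5.66 / (1.486 × 2.29 × 0.5972^(2/3))]² = 0.00093.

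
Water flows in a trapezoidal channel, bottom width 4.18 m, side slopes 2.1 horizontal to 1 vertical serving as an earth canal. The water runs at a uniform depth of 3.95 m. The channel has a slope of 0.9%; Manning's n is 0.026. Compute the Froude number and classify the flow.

With bottom width b = 4.18 m and side slope z = 2.1: A = (b + zy)y = (4.18 + 2.1×3.95)×3.95 = 49.28 m²; P = b + 2y√(1+z²) = 4.18 + 2×3.95×2.326 = 22.55 m.
Hydraulic radius R = A/P = 49.28/22.55 = 2.185 m.
V = (1/n) R^(2/3) √S = (1/0.026) × 2.185^(2/3) × √0.009 = 6.143 m/s. Hydraulic depth D_h = A/T = 49.28/20.77 = 2.372 m.
Froude number Fr = V/√(g·D_h) = 6.143/√(9.81×2.372) = 1.27, which is greater than 1, so the flow is supercritical.

supercritical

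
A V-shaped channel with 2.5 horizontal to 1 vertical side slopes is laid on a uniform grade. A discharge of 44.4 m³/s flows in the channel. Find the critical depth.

At critical depth, Q² T / (g A³) = 1, i.e. A³/T = Q²/g = 44.4²/9.81 = 201.
Try y = 2.77 m: A³/T = 509.6 — over.
Try y = 1.87 m: A³/T = 71.46 — short.
Try y = 2.3 m: A³/T = 201.1 — ≈ 201.

y_c = 2.3 m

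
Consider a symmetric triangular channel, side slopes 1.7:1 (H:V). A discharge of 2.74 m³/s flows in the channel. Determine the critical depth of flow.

At critical depth, Q² T / (g A³) = 1, i.e. A³/T = Q²/g = 2.74²/9.81 = 0.7653.
Try y = 0.98 m: A³/T = 1.306 — high.
Try y = 0.881 m: A³/T = 0.7669 — ≈ 0.7653.

y_c = 0.881 m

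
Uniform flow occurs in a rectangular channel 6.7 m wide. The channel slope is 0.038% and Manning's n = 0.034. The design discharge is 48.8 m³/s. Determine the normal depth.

y_n = 7.3 m

Manning's equation rearranged: A R^(2/3) = nQ / (1·√S) = 0.034 × 48.8 / (√0.00038) = 85.12.
Trying y = 7.97 m: A R^(2/3) = 94.62 — over.
Trying y = 6.08 m: A R^(2/3) = 68.07 — short.
Trying y = 7.3 m: A R^(2/3) = 85.13 — matches.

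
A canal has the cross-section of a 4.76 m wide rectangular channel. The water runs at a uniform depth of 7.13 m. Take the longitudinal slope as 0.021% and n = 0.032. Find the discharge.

Q = 22.6 m³/s

Flow area A = b·y = 4.76 × 7.13 = 33.94 m². Wetted perimeter P = b + 2y = 4.76 + 2×7.13 = 19.02 m.
Hydraulic radius R = A/P = 33.94/19.02 = 1.784 m.
Manning's equation: Q = (1/n) A R^(2/3) S^(1/2) = (1/0.032) × 33.94 × 1.784^(2/3) × 0.00021^(1/2) = 22.6 m³/s.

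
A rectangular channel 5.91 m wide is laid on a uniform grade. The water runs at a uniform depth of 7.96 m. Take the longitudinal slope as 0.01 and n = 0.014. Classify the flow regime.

supercritical

Flow area A = b·y = 5.91 × 7.96 = 47.04 m². Wetted perimeter P = b + 2y = 5.91 + 2×7.96 = 21.83 m.
Hydraulic radius R = A/P = 47.04/21.83 = 2.155 m.
V = (1/n) R^(2/3) √S = (1/0.014) × 2.155^(2/3) × √0.01 = 11.92 m/s. Hydraulic depth D_h = A/T = 47.04/5.91 = 7.96 m.
Froude number Fr = V/√(g·D_h) = 11.92/√(9.81×7.96) = 1.35, which is greater than 1, so the flow is supercritical.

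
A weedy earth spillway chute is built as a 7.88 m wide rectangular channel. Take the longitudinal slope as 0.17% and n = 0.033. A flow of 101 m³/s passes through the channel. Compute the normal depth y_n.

Manning's equation rearranged: A R^(2/3) = nQ / (1·√S) = 0.033 × 101 / (√0.0017) = 80.84.
Trying y = 6.56 m: A R^(2/3) = 94.24 — high.
Trying y = 5.12 m: A R^(2/3) = 68.79 — low.
Trying y = 5.81 m: A R^(2/3) = 80.87 — matches.

y_n = 5.81 m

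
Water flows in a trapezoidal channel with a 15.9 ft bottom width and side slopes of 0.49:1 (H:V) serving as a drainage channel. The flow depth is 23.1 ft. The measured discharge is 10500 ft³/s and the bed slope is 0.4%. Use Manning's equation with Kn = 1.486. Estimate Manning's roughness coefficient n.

n = 0.025

With bottom width b = 15.9 ft and side slope z = 0.49: A = (b + zy)y = (15.9 + 0.49×23.1)×23.1 = 628.8 ft²; P = b + 2y√(1+z²) = 15.9 + 2×23.1×1.114 = 67.35 ft.
Hydraulic radius R = A/P = 628.8/67.35 = 9.336 ft.
Rearranging Manning's equation: n = (1.486/Q) A R^(2/3) S^(1/2) = (1.486/10500) × 628.8 × 9.336^(2/3) × √0.004 = 0.025.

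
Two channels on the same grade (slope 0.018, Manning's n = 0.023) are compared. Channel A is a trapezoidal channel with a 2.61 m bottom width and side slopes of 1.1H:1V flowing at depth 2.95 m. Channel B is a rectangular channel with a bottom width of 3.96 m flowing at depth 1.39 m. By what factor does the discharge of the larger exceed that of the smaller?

4.74

Channel A: With bottom width b = 2.61 m and side slope z = 1.1: A = (b + zy)y = (2.61 + 1.1×2.95)×2.95 = 17.27 m²; P = b + 2y√(1+z²) = 2.61 + 2×2.95×1.487 = 11.38 m. Hydraulic radius R = A/P = 17.27/11.38 = 1.518 m. Q_A = (1/0.023)·17.27·1.518^(2/3)·√0.018 = 133.1 m³/s.
Channel B: Flow area A = b·y = 3.96 × 1.39 = 5.504 m². Wetted perimeter P = b + 2y = 3.96 + 2×1.39 = 6.74 m. Hydraulic radius R = A/P = 5.504/6.74 = 0.8167 m. Q_B = (1/0.023)·5.504·0.8167^(2/3)·√0.018 = 28.05 m³/s.
The larger discharge is 133.1 m³/s and the smaller is 28.05 m³/s; the ratio is 4.74.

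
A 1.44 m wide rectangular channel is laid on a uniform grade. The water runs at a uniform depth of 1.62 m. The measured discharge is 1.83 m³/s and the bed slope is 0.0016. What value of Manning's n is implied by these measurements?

n = 0.0321

Flow area A = b·y = 1.44 × 1.62 = 2.333 m². Wetted perimeter P = b + 2y = 1.44 + 2×1.62 = 4.68 m.
Hydraulic radius R = A/P = 2.333/4.68 = 0.4985 m.
Rearranging Manning's equation: n = (1/Q) A R^(2/3) S^(1/2) = (1/1.83) × 2.333 × 0.4985^(2/3) × √0.0016 = 0.0321.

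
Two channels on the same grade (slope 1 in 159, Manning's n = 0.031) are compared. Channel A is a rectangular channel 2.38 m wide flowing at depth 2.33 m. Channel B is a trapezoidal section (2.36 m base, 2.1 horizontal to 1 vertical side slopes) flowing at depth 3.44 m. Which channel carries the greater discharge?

channel B

Channel A: Flow area A = b·y = 2.38 × 2.33 = 5.545 m². Wetted perimeter P = b + 2y = 2.38 + 2×2.33 = 7.04 m. Hydraulic radius R = A/P = 5.545/7.04 = 0.7877 m. Q_A = (1/0.031)·5.545·0.7877^(2/3)·√0.006289 = 12.1 m³/s.
Channel B: With bottom width b = 2.36 m and side slope z = 2.1: A = (b + zy)y = (2.36 + 2.1×3.44)×3.44 = 32.97 m²; P = b + 2y√(1+z²) = 2.36 + 2×3.44×2.326 = 18.36 m. Hydraulic radius R = A/P = 32.97/18.36 = 1.795 m. Q_B = (1/0.031)·32.97·1.795^(2/3)·√0.006289 = 124.6 m³/s.
Q_A = 12.1 m³/s vs Q_B = 124.6 m³/s, so channel B carries more.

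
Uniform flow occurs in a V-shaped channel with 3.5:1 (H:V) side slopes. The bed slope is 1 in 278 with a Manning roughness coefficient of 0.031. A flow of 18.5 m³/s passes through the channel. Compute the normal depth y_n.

Manning's equation rearranged: A R^(2/3) = nQ / (1·√S) = 0.031 × 18.5 / (√0.003597) = 9.562.
Trying y = 1.34 m: A R^(2/3) = 4.688 — low.
Trying y = 1.75 m: A R^(2/3) = 9.553 — matches.

y_n = 1.75 m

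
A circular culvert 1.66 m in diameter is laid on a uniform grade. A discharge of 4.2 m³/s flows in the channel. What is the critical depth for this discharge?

y_c = 1.04 m

At critical depth, Q² T / (g A³) = 1, i.e. A³/T = Q²/g = 4.2²/9.81 = 1.798.
Try y = 1.18 m: A³/T = 2.96 — high.
Try y = 0.901 m: A³/T = 1.044 — low.
Try y = 1.04 m: A³/T = 1.809 — close enough.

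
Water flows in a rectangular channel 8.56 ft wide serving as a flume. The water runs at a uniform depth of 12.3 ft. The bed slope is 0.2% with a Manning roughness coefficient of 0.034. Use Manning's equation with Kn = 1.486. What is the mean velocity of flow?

V = 4.22 ft/s

Flow area A = b·y = 8.56 × 12.3 = 105.3 ft². Wetted perimeter P = b + 2y = 8.56 + 2×12.3 = 33.16 ft.
Hydraulic radius R = A/P = 105.3/33.16 = 3.175 ft.
From Manning's equation, V = (1.486/n) R^(2/3) S^(1/2) = (1.486/0.034) × 3.175^(2/3) × 0.002^(1/2) = 4.22 ft/s.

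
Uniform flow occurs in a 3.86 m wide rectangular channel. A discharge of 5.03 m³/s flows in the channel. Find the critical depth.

y_c = 0.557 m

For a rectangular channel, critical depth y_c = (q²/g)^(1/3) where q = Q/b = 5.03/3.86 = 1.303 m²/s.
So y_c = (1.303²/9.81)^(1/3) = 0.557 m.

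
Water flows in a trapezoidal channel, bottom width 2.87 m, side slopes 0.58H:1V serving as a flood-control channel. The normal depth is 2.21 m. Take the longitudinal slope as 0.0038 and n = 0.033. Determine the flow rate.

Q = 18.8 m³/s

With bottom width b = 2.87 m and side slope z = 0.58: A = (b + zy)y = (2.87 + 0.58×2.21)×2.21 = 9.175 m²; P = b + 2y√(1+z²) = 2.87 + 2×2.21×1.156 = 7.98 m.
Hydraulic radius R = A/P = 9.175/7.98 = 1.15 m.
Manning's equation: Q = (1/n) A R^(2/3) S^(1/2) = (1/0.033) × 9.175 × 1.15^(2/3) × 0.0038^(1/2) = 18.8 m³/s.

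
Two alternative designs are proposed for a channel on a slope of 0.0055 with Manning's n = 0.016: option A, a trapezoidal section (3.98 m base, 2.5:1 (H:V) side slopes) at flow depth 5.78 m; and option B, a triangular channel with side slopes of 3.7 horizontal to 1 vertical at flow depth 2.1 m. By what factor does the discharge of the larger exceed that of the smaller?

13.6

Channel A: With bottom width b = 3.98 m and side slope z = 2.5: A = (b + zy)y = (3.98 + 2.5×5.78)×5.78 = 106.5 m²; P = b + 2y√(1+z²) = 3.98 + 2×5.78×2.693 = 35.11 m. Hydraulic radius R = A/P = 106.5/35.11 = 3.034 m. Q_A = (1/0.016)·106.5·3.034^(2/3)·√0.0055 = 1035 m³/s.
Channel B: For a triangular section with side slope z = 3.7: A = zy² = 3.7×2.1² = 16.32 m²; P = 2y√(1+z²) = 2×2.1×3.833 = 16.1 m. Hydraulic radius R = A/P = 16.32/16.1 = 1.014 m. Q_B = (1/0.016)·16.32·1.014^(2/3)·√0.0055 = 76.32 m³/s.
The larger discharge is 1035 m³/s and the smaller is 76.32 m³/s; the ratio is 13.6.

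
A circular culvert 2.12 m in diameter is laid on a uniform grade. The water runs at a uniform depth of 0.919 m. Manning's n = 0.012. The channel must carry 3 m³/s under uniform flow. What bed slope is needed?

S = 0.0016

For a circular section of diameter D = 2.12 m at depth y = 0.919 m, the central angle is θ = 2 arccos(1 − 2y/D) = 2.875 rad. Then A = (D²/8)(θ − sin θ) = 1.467 m² and P = Dθ/2 = 3.047 m.
Hydraulic radius R = A/P = 1.467/3.047 = 0.4814 m.
From Manning's equation, S = [nQ / (1 A R^(2/3))]² = [0.012 × 3 / (1 × 1.467 × 0.4814^(2/3))]² = 0.0016.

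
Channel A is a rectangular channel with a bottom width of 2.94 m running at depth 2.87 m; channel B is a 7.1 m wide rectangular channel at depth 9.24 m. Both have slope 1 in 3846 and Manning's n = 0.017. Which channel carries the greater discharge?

Channel A: Flow area A = b·y = 2.94 × 2.87 = 8.438 m². Wetted perimeter P = b + 2y = 2.94 + 2×2.87 = 8.68 m. Hydraulic radius R = A/P = 8.438/8.68 = 0.9721 m. Q_A = (1/0.017)·8.438·0.9721^(2/3)·√0.00026 = 7.854 m³/s.
Channel B: Flow area A = b·y = 7.1 × 9.24 = 65.6 m². Wetted perimeter P = b + 2y = 7.1 + 2×9.24 = 25.58 m. Hydraulic radius R = A/P = 65.6/25.58 = 2.565 m. Q_B = (1/0.017)·65.6·2.565^(2/3)·√0.00026 = 116.6 m³/s.
Q_A = 7.854 m³/s vs Q_B = 116.6 m³/s, so channel B carries more.

channel B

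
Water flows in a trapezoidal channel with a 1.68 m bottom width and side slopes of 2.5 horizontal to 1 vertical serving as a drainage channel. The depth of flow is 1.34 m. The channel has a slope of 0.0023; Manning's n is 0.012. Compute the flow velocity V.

V = 3.32 m/s

With bottom width b = 1.68 m and side slope z = 2.5: A = (b + zy)y = (1.68 + 2.5×1.34)×1.34 = 6.74 m²; P = b + 2y√(1+z²) = 1.68 + 2×1.34×2.693 = 8.896 m.
Hydraulic radius R = A/P = 6.74/8.896 = 0.7577 m.
From Manning's equation, V = (1/n) R^(2/3) S^(1/2) = (1/0.012) × 0.7577^(2/3) × 0.0023^(1/2) = 3.32 m/s.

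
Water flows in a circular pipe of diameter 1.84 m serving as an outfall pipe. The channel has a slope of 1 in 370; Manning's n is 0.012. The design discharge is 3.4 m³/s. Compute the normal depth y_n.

y_n = 0.915 m

Manning's equation rearranged: A R^(2/3) = nQ / (1·√S) = 0.012 × 3.4 / (√0.002703) = 0.7848.
At y = 1.02 m: A R^(2/3) = 0.94 — high.
At y = 0.752 m: A R^(2/3) = 0.5553 — low.
At y = 0.915 m: A R^(2/3) = 0.785 — close enough.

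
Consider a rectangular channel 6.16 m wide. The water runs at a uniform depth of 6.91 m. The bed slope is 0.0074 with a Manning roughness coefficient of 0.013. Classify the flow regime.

supercritical

Flow area A = b·y = 6.16 × 6.91 = 42.57 m². Wetted perimeter P = b + 2y = 6.16 + 2×6.91 = 19.98 m.
Hydraulic radius R = A/P = 42.57/19.98 = 2.13 m.
V = (1/n) R^(2/3) √S = (1/0.013) × 2.13^(2/3) × √0.0074 = 10.96 m/s. Hydraulic depth D_h = A/T = 42.57/6.16 = 6.91 m.
Froude number Fr = V/√(g·D_h) = 10.96/√(9.81×6.91) = 1.33, which is greater than 1, so the flow is supercritical.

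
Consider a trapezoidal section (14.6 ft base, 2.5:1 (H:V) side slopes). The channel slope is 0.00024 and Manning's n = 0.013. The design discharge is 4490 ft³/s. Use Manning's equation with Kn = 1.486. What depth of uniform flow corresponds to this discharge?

y_n = 13.6 ft

Manning's equation rearranged: A R^(2/3) = nQ / (1.486·√S) = 0.013 × 4490 / (1.486 × √0.00024) = 2536.
At y = 16.1 ft: A R^(2/3) = 3740 — over.
At y = 11.7 ft: A R^(2/3) = 1807 — short.
At y = 13.6 ft: A R^(2/3) = 2538 — close enough.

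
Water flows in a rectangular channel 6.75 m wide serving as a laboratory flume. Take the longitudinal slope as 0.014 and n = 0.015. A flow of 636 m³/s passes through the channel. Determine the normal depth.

y_n = 6.92 m

Manning's equation rearranged: A R^(2/3) = nQ / (1·√S) = 0.015 × 636 / (√0.014) = 80.63.
Trying y = 8.41 m: A R^(2/3) = 102 — too large.
Trying y = 5.47 m: A R^(2/3) = 60.3 — too small.
Trying y = 6.92 m: A R^(2/3) = 80.65 — close enough.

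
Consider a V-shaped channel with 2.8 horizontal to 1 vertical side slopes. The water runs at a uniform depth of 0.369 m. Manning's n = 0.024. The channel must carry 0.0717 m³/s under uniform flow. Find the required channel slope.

S = 0.00021

For a triangular section with side slope z = 2.8: A = zy² = 2.8×0.369² = 0.3813 m²; P = 2y√(1+z²) = 2×0.369×2.973 = 2.194 m.
Hydraulic radius R = A/P = 0.3813/2.194 = 0.1738 m.
From Manning's equation, S = [nQ / (1 A R^(2/3))]² = [0.024 × 0.0717 / (1 × 0.3813 × 0.1738^(2/3))]² = 0.00021.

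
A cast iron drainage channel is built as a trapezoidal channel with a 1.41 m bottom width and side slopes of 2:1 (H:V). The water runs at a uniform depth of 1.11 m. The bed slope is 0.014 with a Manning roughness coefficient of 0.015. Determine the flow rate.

Q = 23.4 m³/s

With bottom width b = 1.41 m and side slope z = 2: A = (b + zy)y = (1.41 + 2×1.11)×1.11 = 4.029 m²; P = b + 2y√(1+z²) = 1.41 + 2×1.11×2.236 = 6.374 m.
Hydraulic radius R = A/P = 4.029/6.374 = 0.6321 m.
Manning's equation: Q = (1/n) A R^(2/3) S^(1/2) = (1/0.015) × 4.029 × 0.6321^(2/3) × 0.014^(1/2) = 23.4 m³/s.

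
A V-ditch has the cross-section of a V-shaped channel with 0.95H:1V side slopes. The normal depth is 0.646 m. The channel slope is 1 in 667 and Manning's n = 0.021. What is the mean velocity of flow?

V = 0.677 m/s

For a triangular section with side slope z = 0.95: A = zy² = 0.95×0.646² = 0.3965 m²; P = 2y√(1+z²) = 2×0.646×1.379 = 1.782 m.
Hydraulic radius R = A/P = 0.3965/1.782 = 0.2225 m.
From Manning's equation, V = (1/n) R^(2/3) S^(1/2) = (1/0.021) × 0.2225^(2/3) × 0.001499^(1/2) = 0.677 m/s.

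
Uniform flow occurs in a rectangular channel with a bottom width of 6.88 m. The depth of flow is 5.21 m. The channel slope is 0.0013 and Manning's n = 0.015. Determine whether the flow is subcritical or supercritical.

subcritical

Flow area A = b·y = 6.88 × 5.21 = 35.84 m². Wetted perimeter P = b + 2y = 6.88 + 2×5.21 = 17.3 m.
Hydraulic radius R = A/P = 35.84/17.3 = 2.072 m.
V = (1/n) R^(2/3) √S = (1/0.015) × 2.072^(2/3) × √0.0013 = 3.907 m/s. Hydraulic depth D_h = A/T = 35.84/6.88 = 5.21 m.
Froude number Fr = V/√(g·D_h) = 3.907/√(9.81×5.21) = 0.546, which is less than 1, so the flow is subcritical.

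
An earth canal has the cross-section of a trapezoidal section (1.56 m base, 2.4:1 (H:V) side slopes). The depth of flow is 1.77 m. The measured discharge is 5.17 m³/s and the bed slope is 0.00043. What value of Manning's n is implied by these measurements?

n = 0.04

With bottom width b = 1.56 m and side slope z = 2.4: A = (b + zy)y = (1.56 + 2.4×1.77)×1.77 = 10.28 m²; P = b + 2y√(1+z²) = 1.56 + 2×1.77×2.6 = 10.76 m.
Hydraulic radius R = A/P = 10.28/10.76 = 0.9551 m.
Rearranging Manning's equation: n = (1/Q) A R^(2/3) S^(1/2) = (1/5.17) × 10.28 × 0.9551^(2/3) × √0.00043 = 0.04.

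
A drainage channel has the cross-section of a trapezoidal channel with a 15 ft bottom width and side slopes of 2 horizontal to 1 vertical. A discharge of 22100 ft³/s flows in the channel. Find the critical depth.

y_c = 20.4 ft

At critical depth, Q² T / (g A³) = 1, i.e. A³/T = Q²/g = 22100²/32.2 = 15170000.
Trying y = 24.8 ft: A³/T = 36010000 — high.
Trying y = 16.9 ft: A³/T = 6791000 — low.
Trying y = 20.4 ft: A³/T = 15270000 — matches.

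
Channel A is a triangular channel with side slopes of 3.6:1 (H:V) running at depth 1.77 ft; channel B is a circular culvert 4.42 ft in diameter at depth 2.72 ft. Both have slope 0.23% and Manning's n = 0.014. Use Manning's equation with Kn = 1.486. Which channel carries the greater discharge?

channel B

Channel A: For a triangular section with side slope z = 3.6: A = zy² = 3.6×1.77² = 11.28 ft²; P = 2y√(1+z²) = 2×1.77×3.736 = 13.23 ft. Hydraulic radius R = A/P = 11.28/13.23 = 0.8527 ft. Q_A = (1.486/0.014)·11.28·0.8527^(2/3)·√0.0023 = 51.63 ft³/s.
Channel B: For a circular section of diameter D = 4.42 ft at depth y = 2.72 ft, the central angle is θ = 2 arccos(1 − 2y/D) = 3.607 rad. Then A = (D²/8)(θ − sin θ) = 9.906 ft² and P = Dθ/2 = 7.972 ft. Hydraulic radius R = A/P = 9.906/7.972 = 1.243 ft. Q_B = (1.486/0.014)·9.906·1.243^(2/3)·√0.0023 = 58.28 ft³/s.
Q_A = 51.63 ft³/s vs Q_B = 58.28 ft³/s, so channel B carries more.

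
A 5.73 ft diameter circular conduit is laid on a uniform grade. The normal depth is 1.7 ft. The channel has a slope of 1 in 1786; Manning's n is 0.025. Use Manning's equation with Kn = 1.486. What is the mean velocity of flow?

For a circular section of diameter D = 5.73 ft at depth y = 1.7 ft, the central angle is θ = 2 arccos(1 − 2y/D) = 2.304 rad. Then A = (D²/8)(θ − sin θ) = 6.407 ft² and P = Dθ/2 = 6.601 ft.
Hydraulic radius R = A/P = 6.407/6.601 = 0.9706 ft.
From Manning's equation, V = (1.486/n) R^(2/3) S^(1/2) = (1.486/0.025) × 0.9706^(2/3) × 0.0005599^(1/2) = 1.38 ft/s.

V = 1.38 ft/s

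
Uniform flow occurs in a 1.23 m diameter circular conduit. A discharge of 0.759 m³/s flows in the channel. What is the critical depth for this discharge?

At critical depth, Q² T / (g A³) = 1, i.e. A³/T = Q²/g = 0.759²/9.81 = 0.05872.
At y = 0.339 m: A³/T = 0.0172 — too small.
At y = 0.593 m: A³/T = 0.1483 — too large.
At y = 0.466 m: A³/T = 0.05888 — close enough.

y_c = 0.466 m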